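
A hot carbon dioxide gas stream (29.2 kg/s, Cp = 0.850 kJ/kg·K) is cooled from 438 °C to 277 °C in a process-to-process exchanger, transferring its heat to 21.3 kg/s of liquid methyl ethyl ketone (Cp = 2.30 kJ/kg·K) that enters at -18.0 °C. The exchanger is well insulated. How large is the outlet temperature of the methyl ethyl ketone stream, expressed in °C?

T_c,out = 63.6 °C

Heat released by hot stream: Q = 29.2 × 0.850 × (438 − 277) = 3996 kJ/s
Energy balance on cold side (adiabatic exchanger): Q = ṁ_c·Cp_c·(T_c,out − T_c,in)
T_c,out = -18.0 + 3996/(21.3 × 2.30) = 63.568 °C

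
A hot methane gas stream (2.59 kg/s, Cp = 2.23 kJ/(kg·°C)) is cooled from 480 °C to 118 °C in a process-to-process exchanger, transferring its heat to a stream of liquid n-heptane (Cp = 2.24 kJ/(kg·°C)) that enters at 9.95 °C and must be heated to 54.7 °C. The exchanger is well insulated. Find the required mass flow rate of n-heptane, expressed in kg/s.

Heat released by hot stream: Q = 2.59 × 2.23 × (480 − 118) = 2090.8 kJ/s
Energy balance on cold side (adiabatic exchanger): Q = ṁ_c·Cp_c·(T_c,out − T_c,in)
ṁ_c = 2090.8 / [2.24 × (54.7 − 9.95)] = 20.858 kg/s

ṁ_c = 20.9 kg/s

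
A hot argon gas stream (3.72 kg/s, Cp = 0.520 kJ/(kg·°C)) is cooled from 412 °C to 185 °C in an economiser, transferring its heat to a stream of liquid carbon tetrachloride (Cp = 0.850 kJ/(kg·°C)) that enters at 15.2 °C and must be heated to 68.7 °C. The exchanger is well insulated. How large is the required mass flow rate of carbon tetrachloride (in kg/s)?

Heat released by hot stream: Q = 3.72 × 0.520 × (412 − 185) = 439.11 kJ/s
Energy balance on cold side (adiabatic exchanger): Q = ṁ_c·Cp_c·(T_c,out − T_c,in)
ṁ_c = 439.11 / [0.850 × (68.7 − 15.2)] = 9.656 kg/s

ṁ_c = 9.66 kg/s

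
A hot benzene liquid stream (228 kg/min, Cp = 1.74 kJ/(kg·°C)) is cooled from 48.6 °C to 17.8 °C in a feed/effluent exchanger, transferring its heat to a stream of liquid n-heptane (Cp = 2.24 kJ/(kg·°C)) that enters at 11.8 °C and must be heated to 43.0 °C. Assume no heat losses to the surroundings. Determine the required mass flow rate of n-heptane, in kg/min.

ṁ_c = 175 kg/min

Heat released by hot stream: Q = 228 × 1.74 × (48.6 − 17.8) = 12219 kJ/min
Energy balance on cold side (adiabatic exchanger): Q = ṁ_c·Cp_c·(T_c,out − T_c,in)
ṁ_c = 12219 / [2.24 × (43.0 − 11.8)] = 174.84 kg/min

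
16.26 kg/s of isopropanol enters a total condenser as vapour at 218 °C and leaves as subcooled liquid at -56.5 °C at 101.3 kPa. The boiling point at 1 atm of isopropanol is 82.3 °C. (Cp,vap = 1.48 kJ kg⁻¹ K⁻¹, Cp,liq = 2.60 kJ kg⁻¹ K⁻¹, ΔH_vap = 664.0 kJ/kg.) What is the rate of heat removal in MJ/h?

Q_c = 71700 MJ/h

vapour 218→82.3 °C: -200.84 kJ/kg
condensation at 82.3 °C: -664 kJ/kg
liquid 82.3→-56.5 °C: -360.88 kJ/kg
Δh = -200.84 + -664 + -360.88 = -1225.7 kJ/kg
Q = ṁ·Δh = 16.26 kg/s × -1225.7 kJ/kg = -19930 kJ/s
|Q| = 19930 kW = 71749 MJ/h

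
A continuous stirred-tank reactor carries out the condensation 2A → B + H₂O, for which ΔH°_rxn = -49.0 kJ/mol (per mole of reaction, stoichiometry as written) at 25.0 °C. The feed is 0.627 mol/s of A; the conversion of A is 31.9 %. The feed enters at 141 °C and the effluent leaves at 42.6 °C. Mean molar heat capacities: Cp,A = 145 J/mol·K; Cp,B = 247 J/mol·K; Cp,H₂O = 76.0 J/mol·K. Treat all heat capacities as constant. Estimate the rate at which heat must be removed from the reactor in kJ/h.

Extent of reaction ξ = 0.319 × 0.627 / 2 = 0.10001 mol/s
Reaction term: ξ·ΔH°_rxn = 0.10001 × -49.0 = -4.9003 kJ/s
Sensible, feed 141→25 °C: -10.546 kJ/s
Outlet flows (mol/s): A 0.42699, B 0.10001, H₂O 0.10001
Sensible, products 25→42.6 °C: 1.6582 kJ/s
Q = ΔH = -13.788 kJ/s = -13.788 kW
Heat removed = 49638 kJ/h

Q_out = 49600 kJ/h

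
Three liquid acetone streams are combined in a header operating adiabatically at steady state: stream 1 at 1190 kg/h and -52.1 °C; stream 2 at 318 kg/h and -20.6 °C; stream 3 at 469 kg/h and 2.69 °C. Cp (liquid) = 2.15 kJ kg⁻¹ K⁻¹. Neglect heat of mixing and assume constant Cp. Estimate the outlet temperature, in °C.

Adiabatic, steady state ⇒ Σ ṁᵢCp,ᵢ(T_out − Tᵢ) = 0
Σ ṁᵢCp,ᵢTᵢ = 1190×2.15×-52.1 + 318×2.15×-20.6 + 469×2.15×2.69 = -144670
Σ ṁᵢCp,ᵢ = 1190×2.15 + 318×2.15 + 469×2.15 = 4250.6
T_out = -144670 / 4250.6 = -34.036 °C

T_out = -34.0 °C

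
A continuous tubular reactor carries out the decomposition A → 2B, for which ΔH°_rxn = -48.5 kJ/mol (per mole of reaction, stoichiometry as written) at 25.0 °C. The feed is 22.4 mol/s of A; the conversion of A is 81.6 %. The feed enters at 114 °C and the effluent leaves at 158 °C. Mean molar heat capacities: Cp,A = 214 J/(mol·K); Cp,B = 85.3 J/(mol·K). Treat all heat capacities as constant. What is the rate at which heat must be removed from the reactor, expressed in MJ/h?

Extent of reaction ξ = 0.816 × 22.4 = 18.278 mol/s
Reaction term: ξ·ΔH°_rxn = 18.278 × -48.5 = -886.5 kJ/s
Sensible, feed 114→25 °C: -426.63 kJ/s
Outlet flows (mol/s): A 4.1216, B 36.557
Sensible, products 25→158 °C: 532.04 kJ/s
Q = ΔH = -781.09 kJ/s = -781.09 kW
Heat removed = 2811.9 MJ/h

Q_out = 2810 MJ/h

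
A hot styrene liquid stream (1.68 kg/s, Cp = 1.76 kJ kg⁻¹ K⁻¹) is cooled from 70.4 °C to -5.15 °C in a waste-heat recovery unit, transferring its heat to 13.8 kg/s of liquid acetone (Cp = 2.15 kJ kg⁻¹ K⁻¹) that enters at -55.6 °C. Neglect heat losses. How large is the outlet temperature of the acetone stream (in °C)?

Heat released by hot stream: Q = 1.68 × 1.76 × (70.4 − -5.15) = 223.39 kJ/s
Energy balance on cold side (adiabatic exchanger): Q = ṁ_c·Cp_c·(T_c,out − T_c,in)
T_c,out = -55.6 + 223.39/(13.8 × 2.15) = -48.071 °C

T_c,out = -48.1 °C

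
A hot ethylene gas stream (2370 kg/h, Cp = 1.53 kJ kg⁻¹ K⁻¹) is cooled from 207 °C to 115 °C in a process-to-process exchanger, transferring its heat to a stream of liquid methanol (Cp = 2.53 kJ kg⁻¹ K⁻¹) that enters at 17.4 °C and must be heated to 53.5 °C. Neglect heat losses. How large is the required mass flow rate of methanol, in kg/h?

Heat released by hot stream: Q = 2370 × 1.53 × (207 − 115) = 333600 kJ/h
Energy balance on cold side (adiabatic exchanger): Q = ṁ_c·Cp_c·(T_c,out − T_c,in)
ṁ_c = 333600 / [2.53 × (53.5 − 17.4)] = 3652.6 kg/h

ṁ_c = 3650 kg/h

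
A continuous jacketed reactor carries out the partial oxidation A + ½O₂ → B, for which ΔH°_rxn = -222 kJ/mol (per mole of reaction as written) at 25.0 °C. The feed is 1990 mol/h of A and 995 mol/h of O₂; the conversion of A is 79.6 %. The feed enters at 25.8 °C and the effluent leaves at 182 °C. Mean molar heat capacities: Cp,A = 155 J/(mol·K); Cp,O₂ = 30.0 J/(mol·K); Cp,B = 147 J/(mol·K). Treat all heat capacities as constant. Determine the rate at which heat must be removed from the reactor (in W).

Q_out = 84600 W

Extent of reaction ξ = 0.796 × 1990 = 1584 mol/h
Reaction term: ξ·ΔH°_rxn = 1584 × -222 = -351660 kJ/h
Sensible, feed 25.8→25 °C: -270.64 kJ/h
Outlet flows (mol/h): A 405.96, O₂ 202.98, B 1584
Sensible, products 25→182 °C: 47393 kJ/h
Q = ΔH = -304530 kJ/h = -84.593 kW
Heat removed = 84593 W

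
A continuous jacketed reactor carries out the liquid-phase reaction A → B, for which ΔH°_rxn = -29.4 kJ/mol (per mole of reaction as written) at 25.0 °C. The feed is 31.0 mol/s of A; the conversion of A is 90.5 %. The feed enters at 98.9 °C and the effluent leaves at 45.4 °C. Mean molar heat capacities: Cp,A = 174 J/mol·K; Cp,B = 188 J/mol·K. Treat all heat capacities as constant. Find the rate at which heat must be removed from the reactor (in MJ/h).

Extent of reaction ξ = 0.905 × 31.0 = 28.055 mol/s
Reaction term: ξ·ΔH°_rxn = 28.055 × -29.4 = -824.82 kJ/s
Sensible, feed 98.9→25 °C: -398.62 kJ/s
Outlet flows (mol/s): A 2.945, B 28.055
Sensible, products 25→45.4 °C: 118.05 kJ/s
Q = ΔH = -1105.4 kJ/s = -1105.4 kW
Heat removed = 3979.4 MJ/h

Q_out = 3980 MJ/h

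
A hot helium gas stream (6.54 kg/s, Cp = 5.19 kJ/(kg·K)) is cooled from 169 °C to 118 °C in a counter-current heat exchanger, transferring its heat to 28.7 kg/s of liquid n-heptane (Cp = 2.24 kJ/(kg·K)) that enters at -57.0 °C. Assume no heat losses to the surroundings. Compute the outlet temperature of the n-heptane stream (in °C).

Heat released by hot stream: Q = 6.54 × 5.19 × (169 − 118) = 1731.1 kJ/s
Energy balance on cold side (adiabatic exchanger): Q = ṁ_c·Cp_c·(T_c,out − T_c,in)
T_c,out = -57.0 + 1731.1/(28.7 × 2.24) = -30.073 °C

T_c,out = -30.1 °C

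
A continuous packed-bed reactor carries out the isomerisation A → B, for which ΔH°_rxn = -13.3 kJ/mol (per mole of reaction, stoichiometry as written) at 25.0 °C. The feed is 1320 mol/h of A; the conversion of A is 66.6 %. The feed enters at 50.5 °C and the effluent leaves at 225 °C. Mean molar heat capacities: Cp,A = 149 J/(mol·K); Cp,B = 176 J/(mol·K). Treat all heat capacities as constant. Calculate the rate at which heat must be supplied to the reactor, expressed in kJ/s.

Q_in = 7.60 kJ/s

Extent of reaction ξ = 0.666 × 1320 = 879.12 mol/h
Reaction term: ξ·ΔH°_rxn = 879.12 × -13.3 = -11692 kJ/h
Sensible, feed 50.5→25 °C: -5015.3 kJ/h
Outlet flows (mol/h): A 440.88, B 879.12
Sensible, products 25→225 °C: 44083 kJ/h
Q = ΔH = 27376 kJ/h = 7.6043 kW
Heat supplied = 7.6043 kJ/s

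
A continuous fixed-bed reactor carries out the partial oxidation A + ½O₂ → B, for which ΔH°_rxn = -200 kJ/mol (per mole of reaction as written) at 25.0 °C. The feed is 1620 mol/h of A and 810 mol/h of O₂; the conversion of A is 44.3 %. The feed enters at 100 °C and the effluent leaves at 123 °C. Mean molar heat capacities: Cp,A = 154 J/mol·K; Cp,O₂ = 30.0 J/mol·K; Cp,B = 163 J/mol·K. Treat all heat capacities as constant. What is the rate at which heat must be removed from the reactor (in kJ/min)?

Extent of reaction ξ = 0.443 × 1620 = 717.66 mol/h
Reaction term: ξ·ΔH°_rxn = 717.66 × -200 = -143530 kJ/h
Sensible, feed 100→25 °C: -20534 kJ/h
Outlet flows (mol/h): A 902.34, O₂ 451.17, B 717.66
Sensible, products 25→123 °C: 26408 kJ/h
Q = ΔH = -137660 kJ/h = -38.238 kW
Heat removed = 2294.3 kJ/min

Q_out = 2290 kJ/min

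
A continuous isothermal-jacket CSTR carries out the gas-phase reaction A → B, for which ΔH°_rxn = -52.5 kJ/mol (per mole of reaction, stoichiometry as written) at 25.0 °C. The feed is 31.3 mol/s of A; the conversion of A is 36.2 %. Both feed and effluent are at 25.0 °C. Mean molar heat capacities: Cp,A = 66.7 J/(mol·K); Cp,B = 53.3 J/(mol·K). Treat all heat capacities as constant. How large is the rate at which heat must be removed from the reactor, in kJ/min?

Extent of reaction ξ = 0.362 × 31.3 = 11.331 mol/s
Reaction term: ξ·ΔH°_rxn = 11.331 × -52.5 = -594.86 kJ/s
Q = ΔH = -594.86 kJ/s = -594.86 kW
Heat removed = 35691 kJ/min

Q_out = 35700 kJ/min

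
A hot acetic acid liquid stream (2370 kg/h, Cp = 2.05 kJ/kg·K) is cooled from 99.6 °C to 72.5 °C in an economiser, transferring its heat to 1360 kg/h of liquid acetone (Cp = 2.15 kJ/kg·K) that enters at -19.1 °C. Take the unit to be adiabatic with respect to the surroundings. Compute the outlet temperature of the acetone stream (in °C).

T_c,out = 25.9 °C

Heat released by hot stream: Q = 2370 × 2.05 × (99.6 − 72.5) = 131670 kJ/h
Energy balance on cold side (adiabatic exchanger): Q = ṁ_c·Cp_c·(T_c,out − T_c,in)
T_c,out = -19.1 + 131670/(1360 × 2.15) = 25.929 °C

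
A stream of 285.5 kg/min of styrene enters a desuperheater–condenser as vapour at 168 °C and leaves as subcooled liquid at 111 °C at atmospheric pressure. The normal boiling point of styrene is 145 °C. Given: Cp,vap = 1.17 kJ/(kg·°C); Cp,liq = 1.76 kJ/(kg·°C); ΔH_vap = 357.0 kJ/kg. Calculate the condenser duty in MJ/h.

Q_c = 7600 MJ/h

vapour 168→145 °C: -26.91 kJ/kg
condensation at 145 °C: -357 kJ/kg
liquid 145→111 °C: -59.84 kJ/kg
Δh = -26.91 + -357 + -59.84 = -443.75 kJ/kg
Q = ṁ·Δh = 285.5 kg/min × -443.75 kJ/kg = -126690 kJ/min
|Q| = 2111.5 kW = 7601.4 MJ/h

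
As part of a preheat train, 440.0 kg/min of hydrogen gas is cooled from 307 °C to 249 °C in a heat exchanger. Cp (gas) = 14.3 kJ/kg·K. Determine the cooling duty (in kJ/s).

Q_c = 6080 kJ/s

Q = ṁ·Cp·ΔT = 440.0 × 14.3 × (249 − 307) = -364940 kJ/min
Converting: 364940 / 60 s = 6082.3 kW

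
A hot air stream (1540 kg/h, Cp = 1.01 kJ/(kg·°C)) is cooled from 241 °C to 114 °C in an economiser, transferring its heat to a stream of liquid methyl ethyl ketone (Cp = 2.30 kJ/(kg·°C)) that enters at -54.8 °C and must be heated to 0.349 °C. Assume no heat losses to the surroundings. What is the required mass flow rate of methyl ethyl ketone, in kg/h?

Heat released by hot stream: Q = 1540 × 1.01 × (241 − 114) = 197540 kJ/h
Energy balance on cold side (adiabatic exchanger): Q = ṁ_c·Cp_c·(T_c,out − T_c,in)
ṁ_c = 197540 / [2.30 × (0.349 − -54.8)] = 1557.3 kg/h

ṁ_c = 1560 kg/h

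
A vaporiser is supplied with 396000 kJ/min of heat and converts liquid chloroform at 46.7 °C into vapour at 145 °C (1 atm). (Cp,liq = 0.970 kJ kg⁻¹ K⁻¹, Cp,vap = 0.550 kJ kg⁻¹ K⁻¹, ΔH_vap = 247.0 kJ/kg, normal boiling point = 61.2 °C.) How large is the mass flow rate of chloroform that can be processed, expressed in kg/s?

ṁ = 21.5 kg/s

Δh = 0.970×(61.2−46.7) + 247.0 + 0.550×(145−61.2) = 307.15 kJ/kg
Q = 396000 kJ/min = 6600 kJ/s = 6600 kJ/s
ṁ = Q/Δh = 6600 / 307.15 = 21.488 kg/s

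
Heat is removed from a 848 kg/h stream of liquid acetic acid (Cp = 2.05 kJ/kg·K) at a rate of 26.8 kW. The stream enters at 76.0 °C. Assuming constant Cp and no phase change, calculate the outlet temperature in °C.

Q = 26.8 kW = 96480 kJ/h
ΔT = Q/(ṁ·Cp) = 96480/(848×2.05) = 55.499 K
T_out = 76.0 − 55.499 = 20.501 °C

T_out = 20.5 °C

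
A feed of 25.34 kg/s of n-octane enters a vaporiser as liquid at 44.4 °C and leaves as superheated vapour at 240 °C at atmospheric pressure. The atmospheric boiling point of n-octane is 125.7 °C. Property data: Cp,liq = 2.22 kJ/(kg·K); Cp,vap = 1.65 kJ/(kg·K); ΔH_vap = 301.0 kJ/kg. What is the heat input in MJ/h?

liquid 44.4→125.7 °C: 180.49 kJ/kg
vaporisation at 125.7 °C: 301 kJ/kg
vapour 125.7→240 °C: 188.59 kJ/kg
Δh = 180.49 + 301 + 188.59 = 670.08 kJ/kg
Q = ṁ·Δh = 25.34 kg/s × 670.08 kJ/kg = 16980 kJ/s
|Q| = 16980 kW = 61127 MJ/h

Q = 61100 MJ/h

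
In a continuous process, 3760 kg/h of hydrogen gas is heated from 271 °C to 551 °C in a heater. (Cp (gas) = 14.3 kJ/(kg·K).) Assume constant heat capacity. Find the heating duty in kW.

Q = 4180 kW

Q = ṁ·Cp·ΔT = 3760 × 14.3 × (551 − 271) = 1.5055e+07 kJ/h
Converting: 1.5055e+07 / 3600 s = 4182 kW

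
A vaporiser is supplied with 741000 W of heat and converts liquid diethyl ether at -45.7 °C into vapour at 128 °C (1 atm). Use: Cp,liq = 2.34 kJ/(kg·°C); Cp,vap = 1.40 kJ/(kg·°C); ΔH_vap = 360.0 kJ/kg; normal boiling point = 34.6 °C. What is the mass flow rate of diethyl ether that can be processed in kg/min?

Δh = 2.34×(34.6−-45.7) + 360.0 + 1.40×(128−34.6) = 678.66 kJ/kg
Q = 741000 W = 741 kJ/s = 44460 kJ/min
ṁ = Q/Δh = 44460 / 678.66 = 65.511 kg/min

ṁ = 65.5 kg/min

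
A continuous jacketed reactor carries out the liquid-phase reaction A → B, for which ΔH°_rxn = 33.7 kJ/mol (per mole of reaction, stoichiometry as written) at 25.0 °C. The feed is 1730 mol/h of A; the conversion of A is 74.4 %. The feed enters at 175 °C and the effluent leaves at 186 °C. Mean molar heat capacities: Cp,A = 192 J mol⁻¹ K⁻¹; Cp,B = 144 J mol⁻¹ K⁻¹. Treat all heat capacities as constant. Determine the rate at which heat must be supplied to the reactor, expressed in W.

Extent of reaction ξ = 0.744 × 1730 = 1287.1 mol/h
Reaction term: ξ·ΔH°_rxn = 1287.1 × 33.7 = 43376 kJ/h
Sensible, feed 175→25 °C: -49824 kJ/h
Outlet flows (mol/h): A 442.88, B 1287.1
Sensible, products 25→186 °C: 43531 kJ/h
Q = ΔH = 37083 kJ/h = 10.301 kW
Heat supplied = 10301 W

Q_in = 10300 W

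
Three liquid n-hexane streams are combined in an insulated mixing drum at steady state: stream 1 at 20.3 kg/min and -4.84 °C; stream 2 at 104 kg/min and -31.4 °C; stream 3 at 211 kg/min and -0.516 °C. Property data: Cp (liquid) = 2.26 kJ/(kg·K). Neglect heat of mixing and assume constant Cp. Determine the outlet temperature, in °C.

T_out = -10.4 °C

Adiabatic, steady state ⇒ Σ ṁᵢCp,ᵢ(T_out − Tᵢ) = 0
Σ ṁᵢCp,ᵢTᵢ = 20.3×2.26×-4.84 + 104×2.26×-31.4 + 211×2.26×-0.516 = -7848.4
Σ ṁᵢCp,ᵢ = 20.3×2.26 + 104×2.26 + 211×2.26 = 757.78
T_out = -7848.4 / 757.78 = -10.357 °C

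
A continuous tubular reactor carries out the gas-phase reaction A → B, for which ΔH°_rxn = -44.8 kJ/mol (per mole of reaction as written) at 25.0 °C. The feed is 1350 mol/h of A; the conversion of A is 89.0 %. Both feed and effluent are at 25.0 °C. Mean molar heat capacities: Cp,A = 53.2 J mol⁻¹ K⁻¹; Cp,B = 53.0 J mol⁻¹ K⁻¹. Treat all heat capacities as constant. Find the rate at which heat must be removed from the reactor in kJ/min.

Q_out = 897 kJ/min

Extent of reaction ξ = 0.890 × 1350 = 1201.5 mol/h
Reaction term: ξ·ΔH°_rxn = 1201.5 × -44.8 = -53827 kJ/h
Q = ΔH = -53827 kJ/h = -14.952 kW
Heat removed = 897.12 kJ/min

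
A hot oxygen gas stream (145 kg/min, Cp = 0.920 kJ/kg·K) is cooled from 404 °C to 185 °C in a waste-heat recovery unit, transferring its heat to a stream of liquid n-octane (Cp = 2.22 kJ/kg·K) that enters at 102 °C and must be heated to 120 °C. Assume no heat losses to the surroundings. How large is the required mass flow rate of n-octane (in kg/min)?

Heat released by hot stream: Q = 145 × 0.920 × (404 − 185) = 29215 kJ/min
Energy balance on cold side (adiabatic exchanger): Q = ṁ_c·Cp_c·(T_c,out − T_c,in)
ṁ_c = 29215 / [2.22 × (120 − 102)] = 731.1 kg/min

ṁ_c = 731 kg/min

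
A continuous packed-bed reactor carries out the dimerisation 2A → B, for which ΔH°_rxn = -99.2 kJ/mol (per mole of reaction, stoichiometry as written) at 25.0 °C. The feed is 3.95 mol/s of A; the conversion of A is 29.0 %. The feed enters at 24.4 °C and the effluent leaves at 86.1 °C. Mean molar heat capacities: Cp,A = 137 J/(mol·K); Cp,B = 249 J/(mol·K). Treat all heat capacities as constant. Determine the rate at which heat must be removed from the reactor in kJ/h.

Extent of reaction ξ = 0.290 × 3.95 / 2 = 0.57275 mol/s
Reaction term: ξ·ΔH°_rxn = 0.57275 × -99.2 = -56.817 kJ/s
Sensible, feed 24.4→25 °C: 0.32469 kJ/s
Outlet flows (mol/s): A 2.8045, B 0.57275
Sensible, products 25→86.1 °C: 32.189 kJ/s
Q = ΔH = -24.303 kJ/s = -24.303 kW
Heat removed = 87490 kJ/h

Q_out = 87500 kJ/h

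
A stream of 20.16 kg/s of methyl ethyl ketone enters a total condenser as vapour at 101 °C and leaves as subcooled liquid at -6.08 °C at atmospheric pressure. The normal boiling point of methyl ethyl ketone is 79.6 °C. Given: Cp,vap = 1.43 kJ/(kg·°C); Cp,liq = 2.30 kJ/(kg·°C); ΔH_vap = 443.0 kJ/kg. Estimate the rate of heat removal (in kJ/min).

Q_c = 811000 kJ/min

vapour 101→79.6 °C: -30.602 kJ/kg
condensation at 79.6 °C: -443 kJ/kg
liquid 79.6→-6.08 °C: -197.06 kJ/kg
Δh = -30.602 + -443 + -197.06 = -670.67 kJ/kg
Q = ṁ·Δh = 20.16 kg/s × -670.67 kJ/kg = -13521 kJ/s
|Q| = 13521 kW = 811240 kJ/min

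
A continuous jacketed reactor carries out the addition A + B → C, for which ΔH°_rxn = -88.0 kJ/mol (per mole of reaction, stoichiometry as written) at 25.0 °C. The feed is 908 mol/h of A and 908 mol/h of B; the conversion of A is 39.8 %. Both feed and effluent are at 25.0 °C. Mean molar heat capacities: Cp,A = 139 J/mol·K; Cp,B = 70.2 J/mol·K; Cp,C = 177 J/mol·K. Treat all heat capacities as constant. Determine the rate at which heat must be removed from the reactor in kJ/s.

Extent of reaction ξ = 0.398 × 908 = 361.38 mol/h
Reaction term: ξ·ΔH°_rxn = 361.38 × -88.0 = -31802 kJ/h
Q = ΔH = -31802 kJ/h = -8.8338 kW
Heat removed = 8.8338 kJ/s

Q_out = 8.83 kJ/s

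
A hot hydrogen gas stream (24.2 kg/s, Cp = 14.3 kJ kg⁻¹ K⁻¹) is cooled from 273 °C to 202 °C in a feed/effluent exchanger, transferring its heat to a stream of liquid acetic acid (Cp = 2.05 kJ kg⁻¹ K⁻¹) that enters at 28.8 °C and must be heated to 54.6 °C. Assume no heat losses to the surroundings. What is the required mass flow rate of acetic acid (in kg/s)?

Heat released by hot stream: Q = 24.2 × 14.3 × (273 − 202) = 24570 kJ/s
Energy balance on cold side (adiabatic exchanger): Q = ṁ_c·Cp_c·(T_c,out − T_c,in)
ṁ_c = 24570 / [2.05 × (54.6 − 28.8)] = 464.55 kg/s

ṁ_c = 465 kg/s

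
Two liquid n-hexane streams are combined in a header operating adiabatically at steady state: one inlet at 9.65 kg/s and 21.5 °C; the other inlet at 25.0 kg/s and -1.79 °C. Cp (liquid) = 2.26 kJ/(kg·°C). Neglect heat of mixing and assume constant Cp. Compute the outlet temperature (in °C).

Energy balance with Q = 0: Σ ṁᵢCp,ᵢ(T_out − Tᵢ) = 0
T_out = Σ ṁᵢCp,ᵢTᵢ / Σ ṁᵢCp,ᵢ
      = 367.76 / 78.309 = 4.6962 °C

T_out = 4.70 °C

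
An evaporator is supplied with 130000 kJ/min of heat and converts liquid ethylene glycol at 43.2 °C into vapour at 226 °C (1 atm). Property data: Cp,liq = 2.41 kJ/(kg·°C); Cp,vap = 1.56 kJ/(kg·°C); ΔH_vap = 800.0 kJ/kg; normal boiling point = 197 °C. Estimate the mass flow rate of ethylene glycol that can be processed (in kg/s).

Δh = 2.41×(197−43.2) + 800.0 + 1.56×(226−197) = 1215.9 kJ/kg
Q = 130000 kJ/min = 2166.7 kJ/s = 2166.7 kJ/s
ṁ = Q/Δh = 2166.7 / 1215.9 = 1.7819 kg/s

ṁ = 1.78 kg/s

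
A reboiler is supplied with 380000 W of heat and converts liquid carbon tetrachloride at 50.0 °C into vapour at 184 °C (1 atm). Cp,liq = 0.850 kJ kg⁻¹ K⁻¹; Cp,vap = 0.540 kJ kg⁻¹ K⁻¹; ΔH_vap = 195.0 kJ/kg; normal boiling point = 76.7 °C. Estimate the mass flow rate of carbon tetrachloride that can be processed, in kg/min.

ṁ = 82.7 kg/min

Δh = 0.850×(76.7−50.0) + 195.0 + 0.540×(184−76.7) = 275.64 kJ/kg
Q = 380000 W = 380 kJ/s = 22800 kJ/min
ṁ = Q/Δh = 22800 / 275.64 = 82.717 kg/min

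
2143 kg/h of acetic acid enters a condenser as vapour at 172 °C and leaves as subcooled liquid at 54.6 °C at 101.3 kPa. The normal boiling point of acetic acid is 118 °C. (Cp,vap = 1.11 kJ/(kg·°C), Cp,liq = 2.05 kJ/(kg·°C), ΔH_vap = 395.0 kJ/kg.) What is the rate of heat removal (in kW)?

vapour 172→118 °C: -59.94 kJ/kg
condensation at 118 °C: -395 kJ/kg
liquid 118→54.6 °C: -129.97 kJ/kg
Δh = -59.94 + -395 + -129.97 = -584.91 kJ/kg
Q = ṁ·Δh = 2143 kg/h × -584.91 kJ/kg = -1.2535e+06 kJ/h
|Q| = 348.18 kW

Q_c = 348 kW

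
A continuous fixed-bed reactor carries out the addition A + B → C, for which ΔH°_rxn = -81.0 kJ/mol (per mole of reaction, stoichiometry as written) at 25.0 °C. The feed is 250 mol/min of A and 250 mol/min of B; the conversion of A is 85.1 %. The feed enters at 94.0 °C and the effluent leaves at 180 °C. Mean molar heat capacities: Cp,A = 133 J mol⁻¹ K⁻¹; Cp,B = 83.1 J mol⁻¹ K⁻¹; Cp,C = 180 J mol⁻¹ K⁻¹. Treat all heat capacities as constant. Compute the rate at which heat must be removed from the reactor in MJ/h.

Extent of reaction ξ = 0.851 × 250 = 212.75 mol/min
Reaction term: ξ·ΔH°_rxn = 212.75 × -81.0 = -17233 kJ/min
Sensible, feed 94.0→25 °C: -3727.7 kJ/min
Outlet flows (mol/min): A 37.25, B 37.25, C 212.75
Sensible, products 25→180 °C: 7183.4 kJ/min
Q = ΔH = -13777 kJ/min = -229.62 kW
Heat removed = 826.62 MJ/h

Q_out = 827 MJ/h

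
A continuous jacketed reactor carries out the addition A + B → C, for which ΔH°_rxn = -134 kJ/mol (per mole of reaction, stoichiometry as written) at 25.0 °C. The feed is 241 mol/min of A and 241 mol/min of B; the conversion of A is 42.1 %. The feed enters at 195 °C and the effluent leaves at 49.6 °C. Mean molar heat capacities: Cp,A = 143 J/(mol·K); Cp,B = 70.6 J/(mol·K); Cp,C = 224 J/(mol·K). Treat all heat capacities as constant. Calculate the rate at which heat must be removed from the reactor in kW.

Q_out = 351 kW

Extent of reaction ξ = 0.421 × 241 = 101.46 mol/min
Reaction term: ξ·ΔH°_rxn = 101.46 × -134 = -13596 kJ/min
Sensible, feed 195→25 °C: -8751.2 kJ/min
Outlet flows (mol/min): A 139.54, B 139.54, C 101.46
Sensible, products 25→49.6 °C: 1292.3 kJ/min
Q = ΔH = -21055 kJ/min = -350.91 kW
Heat removed = 350.91 kW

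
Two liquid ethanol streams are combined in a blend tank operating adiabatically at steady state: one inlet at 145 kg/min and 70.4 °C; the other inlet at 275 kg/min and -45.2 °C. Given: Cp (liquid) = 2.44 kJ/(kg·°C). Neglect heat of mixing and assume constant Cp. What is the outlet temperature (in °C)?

No heat crosses the boundary, so H_out = H_in.
T_out = Σ ṁᵢCp,ᵢTᵢ / Σ ṁᵢCp,ᵢ
      = -5421.7 / 1024.8 = -5.2905 °C

T_out = -5.29 °C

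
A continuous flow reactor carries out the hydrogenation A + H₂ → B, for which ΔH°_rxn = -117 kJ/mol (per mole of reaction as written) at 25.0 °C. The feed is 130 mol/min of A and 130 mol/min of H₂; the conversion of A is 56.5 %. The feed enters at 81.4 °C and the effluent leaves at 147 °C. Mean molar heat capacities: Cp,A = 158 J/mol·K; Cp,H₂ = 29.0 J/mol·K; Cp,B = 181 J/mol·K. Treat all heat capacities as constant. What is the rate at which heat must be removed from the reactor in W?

Extent of reaction ξ = 0.565 × 130 = 73.45 mol/min
Reaction term: ξ·ΔH°_rxn = 73.45 × -117 = -8593.6 kJ/min
Sensible, feed 81.4→25 °C: -1371.1 kJ/min
Outlet flows (mol/min): A 56.55, H₂ 56.55, B 73.45
Sensible, products 25→147 °C: 2912.1 kJ/min
Q = ΔH = -7052.7 kJ/min = -117.54 kW
Heat removed = 117540 W

Q_out = 118000 W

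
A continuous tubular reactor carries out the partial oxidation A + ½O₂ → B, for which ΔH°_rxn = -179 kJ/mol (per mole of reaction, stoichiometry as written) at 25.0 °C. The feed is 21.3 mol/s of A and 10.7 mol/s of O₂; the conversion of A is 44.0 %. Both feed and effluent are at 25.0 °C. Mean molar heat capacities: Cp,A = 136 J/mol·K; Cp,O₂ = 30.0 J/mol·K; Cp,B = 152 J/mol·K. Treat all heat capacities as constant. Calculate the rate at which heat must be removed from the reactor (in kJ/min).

Extent of reaction ξ = 0.440 × 21.3 = 9.372 mol/s
Reaction term: ξ·ΔH°_rxn = 9.372 × -179 = -1677.6 kJ/s
Q = ΔH = -1677.6 kJ/s = -1677.6 kW
Heat removed = 100660 kJ/min

Q_out = 101000 kJ/min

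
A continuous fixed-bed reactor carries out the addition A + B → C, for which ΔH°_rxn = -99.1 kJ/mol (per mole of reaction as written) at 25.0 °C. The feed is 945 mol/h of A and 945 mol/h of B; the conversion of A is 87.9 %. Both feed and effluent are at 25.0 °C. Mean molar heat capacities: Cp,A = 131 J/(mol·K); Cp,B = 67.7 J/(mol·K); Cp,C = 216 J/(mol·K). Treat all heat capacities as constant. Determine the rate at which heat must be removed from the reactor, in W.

Q_out = 22900 W

Extent of reaction ξ = 0.879 × 945 = 830.65 mol/h
Reaction term: ξ·ΔH°_rxn = 830.65 × -99.1 = -82318 kJ/h
Q = ΔH = -82318 kJ/h = -22.866 kW
Heat removed = 22866 W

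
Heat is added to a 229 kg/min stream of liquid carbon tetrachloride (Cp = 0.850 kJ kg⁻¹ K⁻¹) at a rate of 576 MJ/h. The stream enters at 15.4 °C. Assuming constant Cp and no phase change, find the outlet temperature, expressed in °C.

Q = 576 MJ/h = 9600 kJ/min
ΔT = Q/(ṁ·Cp) = 9600/(229×0.850) = 49.319 K
T_out = 15.4 + 49.319 = 64.719 °C

T_out = 64.7 °C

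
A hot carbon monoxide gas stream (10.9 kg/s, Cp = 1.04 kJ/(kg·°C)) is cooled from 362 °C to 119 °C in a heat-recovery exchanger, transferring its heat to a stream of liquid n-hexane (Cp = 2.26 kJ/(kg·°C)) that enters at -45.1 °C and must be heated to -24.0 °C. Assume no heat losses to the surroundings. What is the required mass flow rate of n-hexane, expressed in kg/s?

Heat released by hot stream: Q = 10.9 × 1.04 × (362 − 119) = 2754.6 kJ/s
Energy balance on cold side (adiabatic exchanger): Q = ṁ_c·Cp_c·(T_c,out − T_c,in)
ṁ_c = 2754.6 / [2.26 × (-24.0 − -45.1)] = 57.766 kg/s

ṁ_c = 57.8 kg/s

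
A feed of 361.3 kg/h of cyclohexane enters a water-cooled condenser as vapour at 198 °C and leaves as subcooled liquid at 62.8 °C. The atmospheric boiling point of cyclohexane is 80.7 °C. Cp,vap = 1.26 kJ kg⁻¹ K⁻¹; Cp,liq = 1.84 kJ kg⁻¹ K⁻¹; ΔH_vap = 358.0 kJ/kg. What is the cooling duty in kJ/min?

Q_c = 3240 kJ/min

vapour 198→80.7 °C: -147.8 kJ/kg
condensation at 80.7 °C: -358 kJ/kg
liquid 80.7→62.8 °C: -32.936 kJ/kg
Δh = -147.8 + -358 + -32.936 = -538.73 kJ/kg
Q = ṁ·Δh = 361.3 kg/h × -538.73 kJ/kg = -194640 kJ/h
|Q| = 54.068 kW = 3244.1 kJ/min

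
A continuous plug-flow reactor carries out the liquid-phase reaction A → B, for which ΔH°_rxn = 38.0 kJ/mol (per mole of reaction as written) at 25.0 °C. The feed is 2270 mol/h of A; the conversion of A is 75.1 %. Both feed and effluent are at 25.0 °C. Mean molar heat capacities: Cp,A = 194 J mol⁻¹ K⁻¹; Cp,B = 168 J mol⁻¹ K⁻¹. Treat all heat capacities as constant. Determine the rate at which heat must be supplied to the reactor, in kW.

Extent of reaction ξ = 0.751 × 2270 = 1704.8 mol/h
Reaction term: ξ·ΔH°_rxn = 1704.8 × 38.0 = 64781 kJ/h
Q = ΔH = 64781 kJ/h = 17.995 kW
Heat supplied = 17.995 kW

Q_in = 18.0 kW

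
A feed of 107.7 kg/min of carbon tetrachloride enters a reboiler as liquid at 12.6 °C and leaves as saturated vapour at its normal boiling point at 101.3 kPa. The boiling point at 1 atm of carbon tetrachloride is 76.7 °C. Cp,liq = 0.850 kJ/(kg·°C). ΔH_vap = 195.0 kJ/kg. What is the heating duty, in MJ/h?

Q = 1610 MJ/h

liquid 12.6→76.7 °C: 54.485 kJ/kg
vaporisation at 76.7 °C: 195 kJ/kg
Δh = 54.485 + 195 = 249.49 kJ/kg
Q = ṁ·Δh = 107.7 kg/min × 249.49 kJ/kg = 26870 kJ/min
|Q| = 447.83 kW = 1612.2 MJ/h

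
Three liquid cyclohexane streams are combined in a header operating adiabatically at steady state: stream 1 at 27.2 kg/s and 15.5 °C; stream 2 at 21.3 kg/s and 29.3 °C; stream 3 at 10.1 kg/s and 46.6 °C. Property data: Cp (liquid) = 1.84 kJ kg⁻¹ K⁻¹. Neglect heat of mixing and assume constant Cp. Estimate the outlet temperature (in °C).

T_out = 25.9 °C

No heat crosses the boundary, so H_out = H_in.
T_out = Σ ṁᵢCp,ᵢTᵢ / Σ ṁᵢCp,ᵢ
      = 2790.1 / 107.82 = 25.876 °C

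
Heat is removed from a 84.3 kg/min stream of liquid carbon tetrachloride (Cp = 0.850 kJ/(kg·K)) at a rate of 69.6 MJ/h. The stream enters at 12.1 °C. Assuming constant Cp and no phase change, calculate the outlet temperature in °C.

T_out = -4.09 °C

Q = 69.6 MJ/h = 1160 kJ/min
ΔT = Q/(ṁ·Cp) = 1160/(84.3×0.850) = 16.189 K
T_out = 12.1 − 16.189 = -4.0887 °C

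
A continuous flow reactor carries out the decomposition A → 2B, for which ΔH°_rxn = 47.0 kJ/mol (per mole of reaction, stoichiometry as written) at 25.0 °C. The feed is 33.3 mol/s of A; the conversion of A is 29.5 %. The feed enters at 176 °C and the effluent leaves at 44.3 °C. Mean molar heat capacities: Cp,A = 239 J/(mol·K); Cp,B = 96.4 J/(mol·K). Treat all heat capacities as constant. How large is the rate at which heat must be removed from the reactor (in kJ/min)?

Extent of reaction ξ = 0.295 × 33.3 = 9.8235 mol/s
Reaction term: ξ·ΔH°_rxn = 9.8235 × 47.0 = 461.7 kJ/s
Sensible, feed 176→25 °C: -1201.8 kJ/s
Outlet flows (mol/s): A 23.476, B 19.647
Sensible, products 25→44.3 °C: 144.84 kJ/s
Q = ΔH = -595.22 kJ/s = -595.22 kW
Heat removed = 35713 kJ/min

Q_out = 35700 kJ/min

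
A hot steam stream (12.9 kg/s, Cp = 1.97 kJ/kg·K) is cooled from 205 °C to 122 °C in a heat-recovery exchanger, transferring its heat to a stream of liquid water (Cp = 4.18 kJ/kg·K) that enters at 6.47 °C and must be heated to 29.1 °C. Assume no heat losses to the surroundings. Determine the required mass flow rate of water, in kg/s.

Heat released by hot stream: Q = 12.9 × 1.97 × (205 − 122) = 2109.3 kJ/s
Energy balance on cold side (adiabatic exchanger): Q = ṁ_c·Cp_c·(T_c,out − T_c,in)
ṁ_c = 2109.3 / [4.18 × (29.1 − 6.47)] = 22.298 kg/s

ṁ_c = 22.3 kg/s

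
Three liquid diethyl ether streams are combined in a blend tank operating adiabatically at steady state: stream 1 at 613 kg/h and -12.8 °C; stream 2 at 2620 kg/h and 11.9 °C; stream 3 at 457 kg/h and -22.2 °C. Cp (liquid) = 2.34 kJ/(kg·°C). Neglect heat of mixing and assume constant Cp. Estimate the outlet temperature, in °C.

T_out = 3.57 °C

No heat crosses the boundary, so H_out = H_in.
T_out = Σ ṁᵢCp,ᵢTᵢ / Σ ṁᵢCp,ᵢ
      = 30856 / 8634.6 = 3.5735 °C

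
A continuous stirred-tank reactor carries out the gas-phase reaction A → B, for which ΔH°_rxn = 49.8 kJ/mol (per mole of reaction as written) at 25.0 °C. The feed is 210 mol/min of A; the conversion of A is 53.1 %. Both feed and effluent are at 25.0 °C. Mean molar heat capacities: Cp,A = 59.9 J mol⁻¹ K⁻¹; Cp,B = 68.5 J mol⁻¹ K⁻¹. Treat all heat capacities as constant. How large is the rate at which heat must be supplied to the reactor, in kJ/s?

Q_in = 92.6 kJ/s

Extent of reaction ξ = 0.531 × 210 = 111.51 mol/min
Reaction term: ξ·ΔH°_rxn = 111.51 × 49.8 = 5553.2 kJ/min
Q = ΔH = 5553.2 kJ/min = 92.553 kW
Heat supplied = 92.553 kJ/s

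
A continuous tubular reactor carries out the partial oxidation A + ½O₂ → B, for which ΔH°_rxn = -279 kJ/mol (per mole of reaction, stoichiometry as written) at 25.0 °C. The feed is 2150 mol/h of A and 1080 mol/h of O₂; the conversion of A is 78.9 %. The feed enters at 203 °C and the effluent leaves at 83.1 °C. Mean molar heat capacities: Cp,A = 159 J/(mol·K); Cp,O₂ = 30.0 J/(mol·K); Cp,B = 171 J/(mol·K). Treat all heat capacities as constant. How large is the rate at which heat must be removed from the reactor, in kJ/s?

Q_out = 144 kJ/s

Extent of reaction ξ = 0.789 × 2150 = 1696.4 mol/h
Reaction term: ξ·ΔH°_rxn = 1696.4 × -279 = -473280 kJ/h
Sensible, feed 203→25 °C: -66616 kJ/h
Outlet flows (mol/h): A 453.65, O₂ 231.82, B 1696.4
Sensible, products 25→83.1 °C: 21448 kJ/h
Q = ΔH = -518450 kJ/h = -144.01 kW
Heat removed = 144.01 kJ/s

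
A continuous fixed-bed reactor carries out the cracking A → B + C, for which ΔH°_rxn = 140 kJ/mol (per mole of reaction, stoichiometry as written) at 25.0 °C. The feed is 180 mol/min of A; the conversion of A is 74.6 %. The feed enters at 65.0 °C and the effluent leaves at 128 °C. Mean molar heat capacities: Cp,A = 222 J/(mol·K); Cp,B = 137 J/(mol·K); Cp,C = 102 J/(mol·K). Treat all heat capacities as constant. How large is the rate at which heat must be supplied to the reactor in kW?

Extent of reaction ξ = 0.746 × 180 = 134.28 mol/min
Reaction term: ξ·ΔH°_rxn = 134.28 × 140 = 18799 kJ/min
Sensible, feed 65.0→25 °C: -1598.4 kJ/min
Outlet flows (mol/min): A 45.72, B 134.28, C 134.28
Sensible, products 25→128 °C: 4351 kJ/min
Q = ΔH = 21552 kJ/min = 359.2 kW
Heat supplied = 359.2 kW

Q_in = 359 kW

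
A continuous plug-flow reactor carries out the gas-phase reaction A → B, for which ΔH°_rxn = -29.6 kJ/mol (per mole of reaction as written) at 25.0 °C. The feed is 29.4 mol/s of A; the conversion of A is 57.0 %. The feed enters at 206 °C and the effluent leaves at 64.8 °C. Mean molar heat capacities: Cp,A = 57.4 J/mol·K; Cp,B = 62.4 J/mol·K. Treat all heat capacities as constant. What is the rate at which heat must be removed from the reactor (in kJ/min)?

Extent of reaction ξ = 0.570 × 29.4 = 16.758 mol/s
Reaction term: ξ·ΔH°_rxn = 16.758 × -29.6 = -496.04 kJ/s
Sensible, feed 206→25 °C: -305.45 kJ/s
Outlet flows (mol/s): A 12.642, B 16.758
Sensible, products 25→64.8 °C: 70.5 kJ/s
Q = ΔH = -730.99 kJ/s = -730.99 kW
Heat removed = 43859 kJ/min

Q_out = 43900 kJ/min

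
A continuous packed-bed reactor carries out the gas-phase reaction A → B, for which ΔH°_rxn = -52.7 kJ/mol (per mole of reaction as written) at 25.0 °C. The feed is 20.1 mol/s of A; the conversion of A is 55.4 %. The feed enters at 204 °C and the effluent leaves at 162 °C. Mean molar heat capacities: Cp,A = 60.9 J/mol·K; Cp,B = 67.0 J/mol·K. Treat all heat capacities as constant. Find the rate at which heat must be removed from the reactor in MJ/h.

Q_out = 2260 MJ/h

Extent of reaction ξ = 0.554 × 20.1 = 11.135 mol/s
Reaction term: ξ·ΔH°_rxn = 11.135 × -52.7 = -586.84 kJ/s
Sensible, feed 204→25 °C: -219.11 kJ/s
Outlet flows (mol/s): A 8.9646, B 11.135
Sensible, products 25→162 °C: 177.01 kJ/s
Q = ΔH = -628.94 kJ/s = -628.94 kW
Heat removed = 2264.2 MJ/h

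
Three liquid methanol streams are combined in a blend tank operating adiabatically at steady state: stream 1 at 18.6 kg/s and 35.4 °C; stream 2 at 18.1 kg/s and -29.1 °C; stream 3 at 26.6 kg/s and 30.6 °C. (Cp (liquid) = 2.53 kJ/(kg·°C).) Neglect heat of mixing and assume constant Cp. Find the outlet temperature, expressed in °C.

T_out = 14.9 °C

No heat crosses the boundary, so H_out = H_in.
Σ ṁᵢCp,ᵢTᵢ = 18.6×2.53×35.4 + 18.1×2.53×-29.1 + 26.6×2.53×30.6 = 2392.6
Σ ṁᵢCp,ᵢ = 18.6×2.53 + 18.1×2.53 + 26.6×2.53 = 160.15
T_out = 2392.6 / 160.15 = 14.94 °C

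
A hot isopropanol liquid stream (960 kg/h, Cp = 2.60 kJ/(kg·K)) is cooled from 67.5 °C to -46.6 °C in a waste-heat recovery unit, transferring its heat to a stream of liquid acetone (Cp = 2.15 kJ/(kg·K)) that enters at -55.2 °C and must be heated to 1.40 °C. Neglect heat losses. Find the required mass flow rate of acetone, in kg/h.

ṁ_c = 2340 kg/h

Heat released by hot stream: Q = 960 × 2.60 × (67.5 − -46.6) = 284790 kJ/h
Energy balance on cold side (adiabatic exchanger): Q = ṁ_c·Cp_c·(T_c,out − T_c,in)
ṁ_c = 284790 / [2.15 × (1.40 − -55.2)] = 2340.3 kg/h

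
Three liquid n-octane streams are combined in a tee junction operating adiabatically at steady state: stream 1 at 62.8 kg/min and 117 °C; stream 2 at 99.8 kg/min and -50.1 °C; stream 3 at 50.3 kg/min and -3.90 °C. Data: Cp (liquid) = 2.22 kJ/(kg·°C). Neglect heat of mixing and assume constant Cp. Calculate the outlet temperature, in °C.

Energy balance with Q = 0: Σ ṁᵢCp,ᵢ(T_out − Tᵢ) = 0
Σ ṁᵢCp,ᵢTᵢ = 62.8×2.22×117 + 99.8×2.22×-50.1 + 50.3×2.22×-3.90 = 4776.2
Σ ṁᵢCp,ᵢ = 62.8×2.22 + 99.8×2.22 + 50.3×2.22 = 472.64
T_out = 4776.2 / 472.64 = 10.105 °C

T_out = 10.1 °C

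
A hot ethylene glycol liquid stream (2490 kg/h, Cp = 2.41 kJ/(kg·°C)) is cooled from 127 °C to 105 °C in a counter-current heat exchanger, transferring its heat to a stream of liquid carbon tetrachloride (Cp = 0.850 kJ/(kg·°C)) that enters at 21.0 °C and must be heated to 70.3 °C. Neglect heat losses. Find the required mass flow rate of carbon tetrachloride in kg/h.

ṁ_c = 3150 kg/h

Heat released by hot stream: Q = 2490 × 2.41 × (127 − 105) = 132020 kJ/h
Energy balance on cold side (adiabatic exchanger): Q = ṁ_c·Cp_c·(T_c,out − T_c,in)
ṁ_c = 132020 / [0.850 × (70.3 − 21.0)] = 3150.5 kg/h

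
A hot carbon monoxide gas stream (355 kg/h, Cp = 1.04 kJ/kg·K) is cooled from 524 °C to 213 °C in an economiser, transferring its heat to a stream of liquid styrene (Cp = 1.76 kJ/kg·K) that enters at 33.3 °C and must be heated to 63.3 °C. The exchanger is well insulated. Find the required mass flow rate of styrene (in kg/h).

ṁ_c = 2170 kg/h

Heat released by hot stream: Q = 355 × 1.04 × (524 − 213) = 114820 kJ/h
Energy balance on cold side (adiabatic exchanger): Q = ṁ_c·Cp_c·(T_c,out − T_c,in)
ṁ_c = 114820 / [1.76 × (63.3 − 33.3)] = 2174.6 kg/h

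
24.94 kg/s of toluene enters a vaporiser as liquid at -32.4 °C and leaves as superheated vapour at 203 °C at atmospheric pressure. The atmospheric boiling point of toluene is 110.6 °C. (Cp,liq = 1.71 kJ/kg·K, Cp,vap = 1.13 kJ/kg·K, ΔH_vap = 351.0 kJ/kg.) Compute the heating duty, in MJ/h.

liquid -32.4→110.6 °C: 244.53 kJ/kg
vaporisation at 110.6 °C: 351 kJ/kg
vapour 110.6→203 °C: 104.41 kJ/kg
Δh = 244.53 + 351 + 104.41 = 699.94 kJ/kg
Q = ṁ·Δh = 24.94 kg/s × 699.94 kJ/kg = 17457 kJ/s
|Q| = 17457 kW = 62844 MJ/h

Q = 62800 MJ/h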